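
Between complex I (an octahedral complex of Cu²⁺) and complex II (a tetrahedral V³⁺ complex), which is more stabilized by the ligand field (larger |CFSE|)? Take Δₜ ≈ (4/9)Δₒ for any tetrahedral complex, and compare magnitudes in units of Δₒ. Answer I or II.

I: Cu sits in group 11; removing 2 electrons leaves Cu²⁺ with 11 − 2 = 9 d electrons; For octahedral d⁹ the high- and low-spin configurations coincide; t2g^6 e_g^3, CFSE = -0.6Δₒ.
II: V sits in group 5; removing 3 electrons leaves V³⁺ with 5 − 3 = 2 d electrons; With tetrahedral geometry the complex is necessarily high-spin; e² t₂⁰, CFSE = -1.2Δₜ ≈ -0.53Δₒ.
So I has the larger |CFSE|.

I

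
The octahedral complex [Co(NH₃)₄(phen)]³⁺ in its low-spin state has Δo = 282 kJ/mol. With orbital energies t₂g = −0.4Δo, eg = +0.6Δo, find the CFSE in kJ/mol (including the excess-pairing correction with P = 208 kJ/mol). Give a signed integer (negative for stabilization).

Ligand charges: 4×(+0) from NH₃ and 1×(+0) from phen sum to +0; with overall charge +3, Co is +3.
Co³⁺: group 9, so d-count = 9 − 3 = 6.
Electron filling gives t₂g⁶ eg⁰.
CFSE(orbital) = 6×(-0.4Δo) + 0×(0.6Δo) = -2.4Δo; with Δo = 282 kJ/mol that is -677 kJ/mol.
Pairing penalty: 3 pairs vs 1 in the high-spin reference → 2 extra × P = 416 kJ/mol.
Combining: -677 + 416 = -261 kJ/mol.

-261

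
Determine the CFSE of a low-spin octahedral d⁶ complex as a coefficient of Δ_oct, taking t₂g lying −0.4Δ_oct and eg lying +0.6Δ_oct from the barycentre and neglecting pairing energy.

-2.4 Δ_oct

Configuration: t₂g⁶ eg⁰.
CFSE = 6(-0.4Δ_oct) + 0(0.6Δ_oct) = -2.4Δ_oct + 0.0Δ_oct = -2.4Δ_oct.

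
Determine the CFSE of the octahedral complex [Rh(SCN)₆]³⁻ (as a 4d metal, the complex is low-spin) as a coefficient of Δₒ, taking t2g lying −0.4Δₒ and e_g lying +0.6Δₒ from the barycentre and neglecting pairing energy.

Each SCN⁻ contributes -1; 6 × (-1) = -6. With overall charge -3, Rh is in the +3 oxidation state.
Rh³⁺: group 9, so d-count = 9 − 3 = 6.
Configuration: t2g^6 e_g^0.
CFSE = 6(-0.4Δₒ) + 0(0.6Δₒ) = -2.4Δₒ + 0.0Δₒ = -2.4Δₒ.

-2.4 Δₒ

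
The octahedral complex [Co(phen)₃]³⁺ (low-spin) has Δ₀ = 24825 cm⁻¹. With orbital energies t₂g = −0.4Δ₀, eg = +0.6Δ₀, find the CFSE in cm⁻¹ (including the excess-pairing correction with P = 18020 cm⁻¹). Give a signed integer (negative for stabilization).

phen is neutral, so the +3 overall charge sits on Co: oxidation state +3.
Co³⁺: group 9, so d-count = 9 − 3 = 6.
Configuration: t₂g⁶ eg⁰.
Orbital CFSE = 6(-0.4) + 0(0.6) = -2.4Δ₀ = -2.4 × 24825 = -59580 cm⁻¹.
Pairing penalty: 3 pairs vs 1 in the high-spin reference → 2 extra × P = 36040 cm⁻¹.
Overall CFSE = -59580 + 36040 = -23540 cm⁻¹.

-23540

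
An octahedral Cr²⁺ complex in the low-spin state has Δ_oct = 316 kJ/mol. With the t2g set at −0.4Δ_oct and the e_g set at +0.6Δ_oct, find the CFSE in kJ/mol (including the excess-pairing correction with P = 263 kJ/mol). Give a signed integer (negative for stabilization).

-243

Cr is in group 6, so Cr²⁺ is d⁴ (6 − 2 = 4).
Electron filling gives t2g^4 e_g^0.
CFSE(orbital) = 4×(-0.4Δ_oct) + 0×(0.6Δ_oct) = -1.6Δ_oct; with Δ_oct = 316 kJ/mol that is -506 kJ/mol.
Relative to high-spin t2g^3 e_g^1 (0 paired), the low-spin configuration has 1 additional pair, contributing +1 × 263 = +263 kJ/mol.
Combining: -506 + 263 = -243 kJ/mol.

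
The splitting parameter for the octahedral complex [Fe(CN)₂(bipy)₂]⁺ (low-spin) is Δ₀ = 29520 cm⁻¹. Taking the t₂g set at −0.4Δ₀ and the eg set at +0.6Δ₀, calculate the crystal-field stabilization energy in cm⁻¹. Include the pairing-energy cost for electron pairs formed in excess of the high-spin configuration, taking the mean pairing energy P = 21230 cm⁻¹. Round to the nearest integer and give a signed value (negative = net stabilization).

Ligand charges: 2×(-1) from CN⁻ and 2×(+0) from bipy sum to -2; with overall charge +1, Fe is +3.
Fe³⁺: group 8, so d-count = 8 − 3 = 5.
Electron filling gives t₂g⁵ eg⁰.
Orbital CFSE = 5(-0.4) + 0(0.6) = -2.0Δ₀ = -2.0 × 29520 = -59040 cm⁻¹.
Relative to high-spin t₂g³ eg² (0 paired), the low-spin configuration has 2 additional pairs, contributing +2 × 21230 = +42460 cm⁻¹.
Combining: -59040 + 42460 = -16580 cm⁻¹.

-16580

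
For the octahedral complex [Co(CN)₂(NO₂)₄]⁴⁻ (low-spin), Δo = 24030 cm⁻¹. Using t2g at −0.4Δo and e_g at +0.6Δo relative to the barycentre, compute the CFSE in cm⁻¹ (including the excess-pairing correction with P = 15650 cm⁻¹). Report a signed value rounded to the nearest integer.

-27604

Ligand charges: 2×(-1) from CN⁻ and 4×(-1) from NO₂⁻ sum to -6; with overall charge -4, Co is +2.
Group 9 minus oxidation state +2 gives a d⁷ configuration for Co²⁺.
The d⁷ electrons fill as t2g^6 e_g^1.
CFSE(orbital) = 6×(-0.4Δo) + 1×(0.6Δo) = -1.8Δo; with Δo = 24030 cm⁻¹ that is -43254 cm⁻¹.
Pairing penalty: 3 pairs vs 2 in the high-spin reference → 1 extra × P = 15650 cm⁻¹.
Net CFSE = -43254 + 15650 = -27604 cm⁻¹.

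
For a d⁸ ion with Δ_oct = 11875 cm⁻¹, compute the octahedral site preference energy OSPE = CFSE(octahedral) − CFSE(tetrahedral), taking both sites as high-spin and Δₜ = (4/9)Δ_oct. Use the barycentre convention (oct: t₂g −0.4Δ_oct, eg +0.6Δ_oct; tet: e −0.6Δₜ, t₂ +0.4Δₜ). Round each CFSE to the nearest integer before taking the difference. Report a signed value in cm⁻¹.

Octahedral (high-spin): t2g^6 e_g^2, CFSE = 6(−0.4) + 2(+0.6) = -1.2Δ_oct = -1.2 × 11875 = -14250 cm⁻¹.
In a tetrahedral site the filling is e^4 t2^4: CFSE(tet) = -0.8Δₜ = -0.8 × (4/9)(11875) = -4222 cm⁻¹.
Subtracting, OSPE = -14250 − (-4222) = -10028 cm⁻¹.

-10028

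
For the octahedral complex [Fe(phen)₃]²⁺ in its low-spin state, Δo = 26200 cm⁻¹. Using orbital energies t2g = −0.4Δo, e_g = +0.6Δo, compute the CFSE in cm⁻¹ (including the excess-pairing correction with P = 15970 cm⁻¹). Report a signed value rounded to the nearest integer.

phen is neutral, so the +2 overall charge sits on Fe: oxidation state +2.
Fe²⁺: group 8, so d-count = 8 − 2 = 6.
Electron filling gives t2g^6 e_g^0.
CFSE(orbital) = 6×(-0.4Δo) + 0×(0.6Δo) = -2.4Δo; with Δo = 26200 cm⁻¹ that is -62880 cm⁻¹.
High-spin d⁶ would be t2g^4 e_g^2 with 1 pair; low-spin has 3, so 2 excess pairs cost +2P = +31940 cm⁻¹.
Overall CFSE = -62880 + 31940 = -30940 cm⁻¹.

-30940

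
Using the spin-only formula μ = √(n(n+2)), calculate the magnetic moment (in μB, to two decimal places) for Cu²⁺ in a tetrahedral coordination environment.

Cu sits in group 11; removing 2 electrons leaves Cu²⁺ with 11 − 2 = 9 d electrons.
Tetrahedral fields are weak (Δₜ ≈ 4/9 Δₒ), so electrons fill high-spin.
Configuration: e^4 t2^5 → 1 unpaired electron.
μ(spin-only) = √[1(1+2)] = √3 ≈ 1.73 μB.

1.73 μB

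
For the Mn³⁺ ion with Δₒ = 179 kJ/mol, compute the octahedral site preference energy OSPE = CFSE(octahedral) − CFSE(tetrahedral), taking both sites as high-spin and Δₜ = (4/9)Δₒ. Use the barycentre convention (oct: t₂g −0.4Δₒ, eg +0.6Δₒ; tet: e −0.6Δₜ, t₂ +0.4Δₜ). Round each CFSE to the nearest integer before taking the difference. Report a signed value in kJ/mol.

Mn is in group 7, so Mn³⁺ is d⁴ (7 − 3 = 4).
Octahedral high-spin t2g^3 e_g^1: CFSE = -0.6 × 179 = -107 kJ/mol.
Tetrahedral e^2 t2^2 gives -0.4Δₜ = -0.4 × (4/9) × 179 = -32 kJ/mol.
OSPE = -107 − (-32) = -75 kJ/mol.

-75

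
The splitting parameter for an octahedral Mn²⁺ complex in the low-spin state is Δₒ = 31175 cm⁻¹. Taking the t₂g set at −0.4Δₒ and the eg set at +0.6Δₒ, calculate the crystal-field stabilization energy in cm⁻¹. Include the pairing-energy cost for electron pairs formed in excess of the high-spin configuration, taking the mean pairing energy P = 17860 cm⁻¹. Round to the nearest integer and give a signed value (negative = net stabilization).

-26630

Mn²⁺: group 7, so d-count = 7 − 2 = 5.
The d⁵ electrons fill as t₂g⁵ eg⁰.
Orbital CFSE = 5(-0.4) + 0(0.6) = -2.0Δₒ = -2.0 × 31175 = -62350 cm⁻¹.
High-spin d⁵ would be t₂g³ eg² with 0 pairs; low-spin has 2, so 2 excess pairs cost +2P = +35720 cm⁻¹.
Net CFSE = -62350 + 35720 = -26630 cm⁻¹.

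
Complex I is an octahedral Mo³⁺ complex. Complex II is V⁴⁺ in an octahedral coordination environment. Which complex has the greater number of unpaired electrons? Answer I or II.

I: Group 6 minus oxidation state +3 gives a d³ configuration for Mo³⁺; t₂g³ eg⁰ → 3 unpaired.
II: V is in group 5, so V⁴⁺ is d¹ (5 − 4 = 1); For octahedral d¹ the high- and low-spin configurations coincide; t2g^1 e_g^0 → 1 unpaired.
So I has more unpaired electrons.

I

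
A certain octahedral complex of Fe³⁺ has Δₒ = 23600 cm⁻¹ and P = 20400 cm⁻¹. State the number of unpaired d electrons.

1

Fe sits in group 8; removing 3 electrons leaves Fe³⁺ with 8 − 3 = 5 d electrons.
Here Δₒ > P (23600 > 20400), so the low-spin state is favoured.
That gives t₂g⁵ eg⁰.
Unpaired electrons: 1.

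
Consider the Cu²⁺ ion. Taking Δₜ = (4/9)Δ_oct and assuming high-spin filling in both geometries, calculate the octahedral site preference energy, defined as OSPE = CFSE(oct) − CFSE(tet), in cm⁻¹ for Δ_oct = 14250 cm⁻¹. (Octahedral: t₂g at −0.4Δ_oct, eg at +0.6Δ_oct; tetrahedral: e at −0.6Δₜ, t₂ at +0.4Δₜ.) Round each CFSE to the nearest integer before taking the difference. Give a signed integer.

-6017

Group 11 minus oxidation state +2 gives a d⁹ configuration for Cu²⁺.
In an octahedral site d⁹ (HS) is t₂g⁶ eg³, giving CFSE(oct) = -0.6Δ_oct = -8550 cm⁻¹.
In a tetrahedral site the filling is e⁴ t₂⁵: CFSE(tet) = -0.4Δₜ = -0.4 × (4/9)(14250) = -2533 cm⁻¹.
OSPE = CFSE(oct) − CFSE(tet) = -8550 − (-2533) = -6017 cm⁻¹.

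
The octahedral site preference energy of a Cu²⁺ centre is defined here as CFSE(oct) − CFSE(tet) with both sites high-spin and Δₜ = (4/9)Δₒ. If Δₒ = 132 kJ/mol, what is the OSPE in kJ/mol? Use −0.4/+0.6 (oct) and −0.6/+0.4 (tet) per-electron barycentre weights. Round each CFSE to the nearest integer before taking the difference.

Cu²⁺: group 11, so d-count = 11 − 2 = 9.
Octahedral (high-spin): t₂g⁶ eg³, CFSE = 6(−0.4) + 3(+0.6) = -0.6Δₒ = -0.6 × 132 = -79 kJ/mol.
Tetrahedral e⁴ t₂⁵ gives -0.4Δₜ = -0.4 × (4/9) × 132 = -23 kJ/mol.
Subtracting, OSPE = -79 − (-23) = -56 kJ/mol.

-56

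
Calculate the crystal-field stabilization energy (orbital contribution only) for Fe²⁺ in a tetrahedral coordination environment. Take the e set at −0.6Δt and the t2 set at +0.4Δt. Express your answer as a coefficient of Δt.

Fe sits in group 8; removing 2 electrons leaves Fe²⁺ with 8 − 2 = 6 d electrons.
Tetrahedral splitting is small, so the complex is high-spin.
Configuration: e^3 t2^3.
CFSE = 3(-0.6Δt) + 3(0.4Δt) = -1.8Δt + 1.2Δt = -0.6Δt.

-0.6 Δt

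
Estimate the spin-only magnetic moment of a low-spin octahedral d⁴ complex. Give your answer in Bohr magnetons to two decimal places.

Configuration: t₂g⁴ eg⁰ → 2 unpaired electrons.
μ(spin-only) = √[2(2+2)] = √8 ≈ 2.83 Bohr magnetons.

2.83 Bohr magnetons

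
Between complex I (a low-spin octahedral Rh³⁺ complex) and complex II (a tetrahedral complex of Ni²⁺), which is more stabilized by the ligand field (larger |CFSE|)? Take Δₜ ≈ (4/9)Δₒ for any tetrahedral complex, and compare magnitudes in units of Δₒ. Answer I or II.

I: Rh sits in group 9; removing 3 electrons leaves Rh³⁺ with 9 − 3 = 6 d electrons; t₂g⁶ eg⁰, CFSE = -2.4Δₒ.
II: Group 10 minus oxidation state +2 gives a d⁸ configuration for Ni²⁺; Tetrahedral splitting is small, so the complex is high-spin; e^4 t2^4, CFSE = -0.8Δₜ ≈ -0.36Δₒ.
So I has the larger |CFSE|.

I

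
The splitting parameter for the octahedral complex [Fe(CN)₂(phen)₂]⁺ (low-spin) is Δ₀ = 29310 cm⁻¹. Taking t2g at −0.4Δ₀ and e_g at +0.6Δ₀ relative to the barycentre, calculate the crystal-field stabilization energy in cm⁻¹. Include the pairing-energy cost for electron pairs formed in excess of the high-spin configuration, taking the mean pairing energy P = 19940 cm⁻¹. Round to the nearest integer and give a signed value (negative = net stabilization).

Ligand charges: 2×(-1) from CN⁻ and 2×(+0) from phen sum to -2; with overall charge +1, Fe is +3.
Fe is in group 8, so Fe³⁺ is d⁵ (8 − 3 = 5).
Electron filling gives t2g^5 e_g^0.
CFSE(orbital) = 5×(-0.4Δ₀) + 0×(0.6Δ₀) = -2.0Δ₀; with Δ₀ = 29310 cm⁻¹ that is -58620 cm⁻¹.
Relative to high-spin t2g^3 e_g^2 (0 paired), the low-spin configuration has 2 additional pairs, contributing +2 × 19940 = +39880 cm⁻¹.
Net CFSE = -58620 + 39880 = -18740 cm⁻¹.

-18740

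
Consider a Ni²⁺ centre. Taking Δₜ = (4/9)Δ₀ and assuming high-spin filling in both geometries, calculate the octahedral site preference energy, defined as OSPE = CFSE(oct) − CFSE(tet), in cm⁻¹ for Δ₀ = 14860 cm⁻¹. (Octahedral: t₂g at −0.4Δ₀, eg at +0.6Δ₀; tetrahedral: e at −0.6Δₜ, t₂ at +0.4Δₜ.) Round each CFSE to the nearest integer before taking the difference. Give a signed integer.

Group 10 minus oxidation state +2 gives a d⁸ configuration for Ni²⁺.
In an octahedral site d⁸ (HS) is t₂g⁶ eg², giving CFSE(oct) = -1.2Δ₀ = -17832 cm⁻¹.
Tetrahedral: e⁴ t₂⁴, CFSE = 4(−0.6) + 4(+0.4) = -0.8Δₜ = -0.8 × (4/9) × 14860 = -5284 cm⁻¹.
Subtracting, OSPE = -17832 − (-5284) = -12548 cm⁻¹.

-12548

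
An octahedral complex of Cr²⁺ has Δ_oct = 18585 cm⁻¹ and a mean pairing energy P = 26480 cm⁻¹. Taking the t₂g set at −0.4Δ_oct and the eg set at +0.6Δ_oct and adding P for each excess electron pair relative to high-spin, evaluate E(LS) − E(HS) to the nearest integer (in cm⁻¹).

Cr²⁺: group 6, so d-count = 6 − 2 = 4.
High-spin d⁴ fills as t₂g³ eg¹ with CFSE 3(−0.4) + 1(+0.6) = -0.6Δ_oct = -11151 cm⁻¹.
Low-spin: t₂g⁴ eg⁰, orbital CFSE = -1.6Δ_oct = -29736 cm⁻¹; plus 1 excess pair × P = +26480 cm⁻¹; total -3256 cm⁻¹.
E(LS) − E(HS) = -3256 − (-11151) = 7895 cm⁻¹.

7895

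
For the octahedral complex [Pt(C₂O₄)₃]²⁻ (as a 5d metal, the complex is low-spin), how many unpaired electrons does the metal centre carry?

0

Each C₂O₄²⁻ contributes -2; 3 × (-2) = -6. With overall charge -2, Pt is in the +4 oxidation state.
Group 10 minus oxidation state +4 gives a d⁶ configuration for Pt⁴⁺.
Configuration: t2g^6 e_g^0, giving 0 unpaired electrons.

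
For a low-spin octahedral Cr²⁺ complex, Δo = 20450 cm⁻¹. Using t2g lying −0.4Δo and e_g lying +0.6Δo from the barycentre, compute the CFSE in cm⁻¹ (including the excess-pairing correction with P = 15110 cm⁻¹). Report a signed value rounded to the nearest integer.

Cr²⁺: group 6, so d-count = 6 − 2 = 4.
The d⁴ electrons fill as t2g^4 e_g^0.
CFSE(orbital) = 4×(-0.4Δo) + 0×(0.6Δo) = -1.6Δo; with Δo = 20450 cm⁻¹ that is -32720 cm⁻¹.
High-spin d⁴ would be t2g^3 e_g^1 with 0 pairs; low-spin has 1, so 1 excess pair costs +1P = +15110 cm⁻¹.
Overall CFSE = -32720 + 15110 = -17610 cm⁻¹.

-17610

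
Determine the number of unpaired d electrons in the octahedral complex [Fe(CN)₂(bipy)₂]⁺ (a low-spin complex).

Ligand charges: 2×(-1) from CN⁻ and 2×(+0) from bipy sum to -2; with overall charge +1, Fe is +3.
Group 8 minus oxidation state +3 gives a d⁵ configuration for Fe³⁺.
Configuration: t₂g⁵ eg⁰, giving 1 unpaired electron.

1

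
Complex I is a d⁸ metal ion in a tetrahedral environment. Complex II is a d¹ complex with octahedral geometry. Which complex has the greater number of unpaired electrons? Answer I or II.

I

I: With tetrahedral geometry the complex is necessarily high-spin; e⁴ t₂⁴ → 2 unpaired.
II: t₂g¹ eg⁰ → 1 unpaired.
So I has more unpaired electrons.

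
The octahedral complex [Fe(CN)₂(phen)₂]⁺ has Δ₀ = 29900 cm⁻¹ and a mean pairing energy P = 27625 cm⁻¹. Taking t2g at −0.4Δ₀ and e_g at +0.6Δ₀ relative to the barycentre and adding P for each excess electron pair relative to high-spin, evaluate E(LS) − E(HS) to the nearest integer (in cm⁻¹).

-4550

Ligand charges: 2×(-1) from CN⁻ and 2×(+0) from phen sum to -2; with overall charge +1, Fe is +3.
Group 8 minus oxidation state +3 gives a d⁵ configuration for Fe³⁺.
High-spin d⁵ fills as t2g^3 e_g^2 with CFSE 3(−0.4) + 2(+0.6) = 0.0Δ₀ = 0 cm⁻¹.
Low-spin: t2g^5 e_g^0, orbital CFSE = -2.0Δ₀ = -59800 cm⁻¹; plus 2 excess pairs × P = +55250 cm⁻¹; total -4550 cm⁻¹.
The difference is -4550 − (0) = -4550 cm⁻¹, so low-spin lies lower.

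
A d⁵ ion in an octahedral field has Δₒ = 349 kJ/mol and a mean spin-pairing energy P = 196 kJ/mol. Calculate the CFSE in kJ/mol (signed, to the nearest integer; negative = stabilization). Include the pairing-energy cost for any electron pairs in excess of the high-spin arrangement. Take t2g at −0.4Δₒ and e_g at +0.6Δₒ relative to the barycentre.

Here Δₒ > P (349 > 196), so the low-spin state is favoured.
Configuration: t2g^5 e_g^0.
Orbital CFSE = -2.0Δₒ = -2.0 × 349 = -698 kJ/mol.
Excess pairs vs high-spin: 2 − 0 = 2; pairing cost = +392 kJ/mol.
Net CFSE = -698 + 392 = -306 kJ/mol.

-306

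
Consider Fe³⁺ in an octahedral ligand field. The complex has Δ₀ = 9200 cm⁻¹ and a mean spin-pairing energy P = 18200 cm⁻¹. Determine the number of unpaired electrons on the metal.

Group 8 minus oxidation state +3 gives a d⁵ configuration for Fe³⁺.
Δ₀ < P, so pairing is avoided: the ground state is high-spin.
Filling d⁵ accordingly: t2g^3 e_g^2.
Unpaired electrons: 5.

5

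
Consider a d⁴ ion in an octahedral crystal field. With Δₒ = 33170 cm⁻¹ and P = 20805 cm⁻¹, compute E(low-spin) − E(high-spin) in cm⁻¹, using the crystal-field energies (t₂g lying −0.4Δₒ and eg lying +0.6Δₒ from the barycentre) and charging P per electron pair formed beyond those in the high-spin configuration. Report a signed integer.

-12365

High-spin: t₂g³ eg¹, CFSE = -0.6Δₒ = -19902 cm⁻¹.
For low-spin the configuration is t₂g⁴ eg⁰: orbital energy -1.6 × 33170 = -53072 cm⁻¹, and 1 additional pair relative to high-spin adds 20805 cm⁻¹, giving -32267 cm⁻¹.
Thus E(LS) − E(HS) = -12365 cm⁻¹.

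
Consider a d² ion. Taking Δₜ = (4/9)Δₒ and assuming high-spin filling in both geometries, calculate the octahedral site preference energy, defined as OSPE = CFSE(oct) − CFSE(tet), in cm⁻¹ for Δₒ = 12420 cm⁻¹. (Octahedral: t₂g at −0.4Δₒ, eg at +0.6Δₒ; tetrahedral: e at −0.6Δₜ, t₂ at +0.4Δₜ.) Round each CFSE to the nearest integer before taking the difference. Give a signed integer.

In an octahedral site d² (HS) is t₂g² eg⁰, giving CFSE(oct) = -0.8Δₒ = -9936 cm⁻¹.
Tetrahedral: e² t₂⁰, CFSE = 2(−0.6) + 0(+0.4) = -1.2Δₜ = -1.2 × (4/9) × 12420 = -6624 cm⁻¹.
OSPE = CFSE(oct) − CFSE(tet) = -9936 − (-6624) = -3312 cm⁻¹.

-3312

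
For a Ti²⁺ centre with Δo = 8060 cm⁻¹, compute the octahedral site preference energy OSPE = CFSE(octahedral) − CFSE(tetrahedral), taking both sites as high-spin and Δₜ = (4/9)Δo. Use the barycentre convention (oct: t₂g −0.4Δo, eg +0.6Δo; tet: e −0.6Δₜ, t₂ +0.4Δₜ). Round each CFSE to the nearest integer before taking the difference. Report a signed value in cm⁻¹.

-2149

Ti sits in group 4; removing 2 electrons leaves Ti²⁺ with 4 − 2 = 2 d electrons.
Octahedral (high-spin): t2g^2 e_g^0, CFSE = 2(−0.4) + 0(+0.6) = -0.8Δo = -0.8 × 8060 = -6448 cm⁻¹.
Tetrahedral e^2 t2^0 gives -1.2Δₜ = -1.2 × (4/9) × 8060 = -4299 cm⁻¹.
OSPE = -6448 − (-4299) = -2149 cm⁻¹.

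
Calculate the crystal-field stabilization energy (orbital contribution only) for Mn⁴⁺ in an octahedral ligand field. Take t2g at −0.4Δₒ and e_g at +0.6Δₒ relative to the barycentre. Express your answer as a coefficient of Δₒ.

-1.2 Δₒ

Mn is in group 7, so Mn⁴⁺ is d³ (7 − 4 = 3).
For octahedral d³ the high- and low-spin configurations coincide.
Configuration: t2g^3 e_g^0.
CFSE = 3(-0.4Δₒ) + 0(0.6Δₒ) = -1.2Δₒ + 0.0Δₒ = -1.2Δₒ.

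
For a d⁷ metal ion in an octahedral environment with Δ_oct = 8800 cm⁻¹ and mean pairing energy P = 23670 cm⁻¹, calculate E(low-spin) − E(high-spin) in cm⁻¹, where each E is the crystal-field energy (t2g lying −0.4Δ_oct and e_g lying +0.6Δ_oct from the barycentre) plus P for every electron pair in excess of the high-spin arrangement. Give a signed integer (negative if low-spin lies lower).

In the high-spin limit (t2g^5 e_g^2) the orbital term is -0.8Δ_oct = -7040 cm⁻¹, with no excess pairing.
Low-spin: t2g^6 e_g^1, orbital CFSE = -1.8Δ_oct = -15840 cm⁻¹; plus 1 excess pair × P = +23670 cm⁻¹; total 7830 cm⁻¹.
Thus E(LS) − E(HS) = 14870 cm⁻¹.

14870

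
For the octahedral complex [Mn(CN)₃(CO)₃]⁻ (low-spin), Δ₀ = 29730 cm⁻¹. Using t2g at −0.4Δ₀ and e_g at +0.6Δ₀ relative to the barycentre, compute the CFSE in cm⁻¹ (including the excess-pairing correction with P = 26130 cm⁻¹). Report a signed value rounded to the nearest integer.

Ligand charges: 3×(-1) from CN⁻ and 3×(+0) from CO sum to -3; with overall charge -1, Mn is +2.
Mn is in group 7, so Mn²⁺ is d⁵ (7 − 2 = 5).
The d⁵ electrons fill as t2g^5 e_g^0.
CFSE(orbital) = 5×(-0.4Δ₀) + 0×(0.6Δ₀) = -2.0Δ₀; with Δ₀ = 29730 cm⁻¹ that is -59460 cm⁻¹.
High-spin d⁵ would be t2g^3 e_g^2 with 0 pairs; low-spin has 2, so 2 excess pairs cost +2P = +52260 cm⁻¹.
Net CFSE = -59460 + 52260 = -7200 cm⁻¹.

-7200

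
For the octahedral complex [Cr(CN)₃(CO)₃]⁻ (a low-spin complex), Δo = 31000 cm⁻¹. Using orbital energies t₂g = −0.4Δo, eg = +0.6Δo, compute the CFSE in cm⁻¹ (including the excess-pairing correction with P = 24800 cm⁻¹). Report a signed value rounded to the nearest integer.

-24800

Ligand charges: 3×(-1) from CN⁻ and 3×(+0) from CO sum to -3; with overall charge -1, Cr is +2.
Cr is in group 6, so Cr²⁺ is d⁴ (6 − 2 = 4).
The d⁴ electrons fill as t₂g⁴ eg⁰.
CFSE(orbital) = 4×(-0.4Δo) + 0×(0.6Δo) = -1.6Δo; with Δo = 31000 cm⁻¹ that is -49600 cm⁻¹.
High-spin d⁴ would be t₂g³ eg¹ with 0 pairs; low-spin has 1, so 1 excess pair costs +1P = +24800 cm⁻¹.
Net CFSE = -49600 + 24800 = -24800 cm⁻¹.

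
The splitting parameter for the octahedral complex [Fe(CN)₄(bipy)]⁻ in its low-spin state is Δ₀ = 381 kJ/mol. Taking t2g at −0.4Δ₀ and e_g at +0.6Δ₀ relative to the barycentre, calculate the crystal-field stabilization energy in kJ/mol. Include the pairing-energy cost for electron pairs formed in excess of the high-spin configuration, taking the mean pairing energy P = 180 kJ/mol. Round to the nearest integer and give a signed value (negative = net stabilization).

Ligand charges: 4×(-1) from CN⁻ and 1×(+0) from bipy sum to -4; with overall charge -1, Fe is +3.
Fe is in group 8, so Fe³⁺ is d⁵ (8 − 3 = 5).
Configuration: t2g^5 e_g^0.
Orbital CFSE = 5(-0.4) + 0(0.6) = -2.0Δ₀ = -2.0 × 381 = -762 kJ/mol.
Pairing penalty: 2 pairs vs 0 in the high-spin reference → 2 extra × P = 360 kJ/mol.
Combining: -762 + 360 = -402 kJ/mol.

-402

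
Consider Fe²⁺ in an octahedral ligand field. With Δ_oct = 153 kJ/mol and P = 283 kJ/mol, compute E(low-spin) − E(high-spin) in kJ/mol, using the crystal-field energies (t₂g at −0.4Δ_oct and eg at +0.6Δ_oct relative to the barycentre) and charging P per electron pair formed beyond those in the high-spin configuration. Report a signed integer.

Fe is in group 8, so Fe²⁺ is d⁶ (8 − 2 = 6).
High-spin: t₂g⁴ eg², CFSE = -0.4Δ_oct = -61 kJ/mol.
Low-spin: t₂g⁶ eg⁰, orbital CFSE = -2.4Δ_oct = -367 kJ/mol; plus 2 excess pairs × P = +566 kJ/mol; total 199 kJ/mol.
E(LS) − E(HS) = 199 − (-61) = 260 kJ/mol.

260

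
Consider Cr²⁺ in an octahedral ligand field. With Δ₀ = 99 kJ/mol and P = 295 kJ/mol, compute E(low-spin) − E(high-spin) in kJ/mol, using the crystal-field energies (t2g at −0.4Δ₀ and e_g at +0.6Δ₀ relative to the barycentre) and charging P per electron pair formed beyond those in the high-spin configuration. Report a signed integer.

Cr sits in group 6; removing 2 electrons leaves Cr²⁺ with 6 − 2 = 4 d electrons.
High-spin d⁴ fills as t2g^3 e_g^1 with CFSE 3(−0.4) + 1(+0.6) = -0.6Δ₀ = -59 kJ/mol.
Low-spin: t2g^4 e_g^0, orbital CFSE = -1.6Δ₀ = -158 kJ/mol; plus 1 excess pair × P = +295 kJ/mol; total 137 kJ/mol.
E(LS) − E(HS) = 137 − (-59) = 196 kJ/mol.

196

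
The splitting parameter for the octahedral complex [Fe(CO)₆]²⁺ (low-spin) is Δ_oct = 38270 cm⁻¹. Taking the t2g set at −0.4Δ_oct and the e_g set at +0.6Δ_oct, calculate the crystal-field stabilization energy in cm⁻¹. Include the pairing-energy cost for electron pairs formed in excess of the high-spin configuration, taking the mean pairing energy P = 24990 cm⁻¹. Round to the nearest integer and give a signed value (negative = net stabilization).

-41868

CO is neutral, so the +2 overall charge sits on Fe: oxidation state +2.
Group 8 minus oxidation state +2 gives a d⁶ configuration for Fe²⁺.
Electron filling gives t2g^6 e_g^0.
The orbital stabilization is -2.4Δ_oct = -2.4 × 38270 = -91848 cm⁻¹.
Pairing penalty: 3 pairs vs 1 in the high-spin reference → 2 extra × P = 49980 cm⁻¹.
Combining: -91848 + 49980 = -41868 cm⁻¹.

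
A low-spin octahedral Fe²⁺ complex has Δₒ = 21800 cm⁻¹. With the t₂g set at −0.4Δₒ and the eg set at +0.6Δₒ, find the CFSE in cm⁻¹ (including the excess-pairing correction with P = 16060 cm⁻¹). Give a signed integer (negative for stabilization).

-20200

Fe is in group 8, so Fe²⁺ is d⁶ (8 − 2 = 6).
Electron filling gives t₂g⁶ eg⁰.
Orbital CFSE = 6(-0.4) + 0(0.6) = -2.4Δₒ = -2.4 × 21800 = -52320 cm⁻¹.
High-spin d⁶ would be t₂g⁴ eg² with 1 pair; low-spin has 3, so 2 excess pairs cost +2P = +32120 cm⁻¹.
Net CFSE = -52320 + 32120 = -20200 cm⁻¹.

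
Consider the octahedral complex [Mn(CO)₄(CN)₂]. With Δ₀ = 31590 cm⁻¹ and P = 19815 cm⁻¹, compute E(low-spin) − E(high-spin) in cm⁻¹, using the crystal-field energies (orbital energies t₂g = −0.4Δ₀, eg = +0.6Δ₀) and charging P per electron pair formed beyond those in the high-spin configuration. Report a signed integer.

-23550

Ligand charges: 4×(+0) from CO and 2×(-1) from CN⁻ sum to -2; with overall charge +0, Mn is +2.
Mn²⁺: group 7, so d-count = 7 − 2 = 5.
High-spin d⁵ fills as t₂g³ eg² with CFSE 3(−0.4) + 2(+0.6) = 0.0Δ₀ = 0 cm⁻¹.
Low-spin: t₂g⁵ eg⁰, orbital CFSE = -2.0Δ₀ = -63180 cm⁻¹; plus 2 excess pairs × P = +39630 cm⁻¹; total -23550 cm⁻¹.
Thus E(LS) − E(HS) = -23550 cm⁻¹.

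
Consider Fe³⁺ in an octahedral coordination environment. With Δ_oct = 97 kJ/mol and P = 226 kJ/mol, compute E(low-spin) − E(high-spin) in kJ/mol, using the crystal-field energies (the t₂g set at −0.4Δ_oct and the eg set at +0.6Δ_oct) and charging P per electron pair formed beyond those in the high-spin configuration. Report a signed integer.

258

Fe sits in group 8; removing 3 electrons leaves Fe³⁺ with 8 − 3 = 5 d electrons.
In the high-spin limit (t₂g³ eg²) the orbital term is 0.0Δ_oct = 0 kJ/mol, with no excess pairing.
For low-spin the configuration is t₂g⁵ eg⁰: orbital energy -2.0 × 97 = -194 kJ/mol, and 2 additional pairs relative to high-spin add 452 kJ/mol, giving 258 kJ/mol.
The difference is 258 − (0) = 258 kJ/mol, so high-spin lies lower.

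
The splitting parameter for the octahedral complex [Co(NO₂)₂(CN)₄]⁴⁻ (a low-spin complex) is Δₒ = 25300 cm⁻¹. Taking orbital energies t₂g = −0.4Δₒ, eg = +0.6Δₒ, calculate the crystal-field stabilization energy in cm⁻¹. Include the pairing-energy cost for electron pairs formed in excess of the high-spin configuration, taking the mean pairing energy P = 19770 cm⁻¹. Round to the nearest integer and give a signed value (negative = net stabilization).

Ligand charges: 2×(-1) from NO₂⁻ and 4×(-1) from CN⁻ sum to -6; with overall charge -4, Co is +2.
Co is in group 9, so Co²⁺ is d⁷ (9 − 2 = 7).
Electron filling gives t₂g⁶ eg¹.
Orbital CFSE = 6(-0.4) + 1(0.6) = -1.8Δₒ = -1.8 × 25300 = -45540 cm⁻¹.
Relative to high-spin t₂g⁵ eg² (2 paired), the low-spin configuration has 1 additional pair, contributing +1 × 19770 = +19770 cm⁻¹.
Combining: -45540 + 19770 = -25770 cm⁻¹.

-25770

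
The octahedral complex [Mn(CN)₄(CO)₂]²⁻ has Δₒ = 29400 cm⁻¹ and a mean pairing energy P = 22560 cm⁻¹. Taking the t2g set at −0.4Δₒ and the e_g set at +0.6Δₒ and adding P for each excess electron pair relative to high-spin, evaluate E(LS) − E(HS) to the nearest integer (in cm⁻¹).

-13680

Ligand charges: 4×(-1) from CN⁻ and 2×(+0) from CO sum to -4; with overall charge -2, Mn is +2.
Mn²⁺: group 7, so d-count = 7 − 2 = 5.
High-spin d⁵ fills as t2g^3 e_g^2 with CFSE 3(−0.4) + 2(+0.6) = 0.0Δₒ = 0 cm⁻¹.
Low-spin: t2g^5 e_g^0, orbital CFSE = -2.0Δₒ = -58800 cm⁻¹; plus 2 excess pairs × P = +45120 cm⁻¹; total -13680 cm⁻¹.
E(LS) − E(HS) = -13680 − (0) = -13680 cm⁻¹.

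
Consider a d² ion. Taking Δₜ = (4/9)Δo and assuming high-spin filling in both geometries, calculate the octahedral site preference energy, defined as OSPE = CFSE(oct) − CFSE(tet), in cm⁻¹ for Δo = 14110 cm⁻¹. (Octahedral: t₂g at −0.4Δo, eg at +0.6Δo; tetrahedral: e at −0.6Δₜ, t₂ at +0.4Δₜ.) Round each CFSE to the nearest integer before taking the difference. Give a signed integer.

Octahedral (high-spin): t₂g² eg⁰, CFSE = 2(−0.4) + 0(+0.6) = -0.8Δo = -0.8 × 14110 = -11288 cm⁻¹.
Tetrahedral: e² t₂⁰, CFSE = 2(−0.6) + 0(+0.4) = -1.2Δₜ = -1.2 × (4/9) × 14110 = -7525 cm⁻¹.
OSPE = CFSE(oct) − CFSE(tet) = -11288 − (-7525) = -3763 cm⁻¹.

-3763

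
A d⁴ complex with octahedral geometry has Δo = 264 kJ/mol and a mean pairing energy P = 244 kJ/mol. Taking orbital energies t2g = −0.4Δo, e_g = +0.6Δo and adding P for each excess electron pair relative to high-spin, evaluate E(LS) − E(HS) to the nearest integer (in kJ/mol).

In the high-spin limit (t2g^3 e_g^1) the orbital term is -0.6Δo = -158 kJ/mol, with no excess pairing.
Low-spin t2g^4 e_g^0 gives -1.6Δo = -422 kJ/mol, but forming 1 extra pair costs 1P = 244 kJ/mol, so E(LS) = -422 + 244 = -178 kJ/mol.
E(LS) − E(HS) = -178 − (-158) = -20 kJ/mol.

-20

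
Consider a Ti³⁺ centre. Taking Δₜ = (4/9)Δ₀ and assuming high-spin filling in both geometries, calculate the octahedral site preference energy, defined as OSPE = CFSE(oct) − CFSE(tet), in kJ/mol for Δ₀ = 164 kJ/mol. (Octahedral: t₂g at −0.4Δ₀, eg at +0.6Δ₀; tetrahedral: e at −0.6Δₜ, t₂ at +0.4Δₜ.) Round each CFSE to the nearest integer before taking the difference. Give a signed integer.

-22

Ti is in group 4, so Ti³⁺ is d¹ (4 − 3 = 1).
In an octahedral site d¹ (HS) is t₂g¹ eg⁰, giving CFSE(oct) = -0.4Δ₀ = -66 kJ/mol.
Tetrahedral e¹ t₂⁰ gives -0.6Δₜ = -0.6 × (4/9) × 164 = -44 kJ/mol.
OSPE = CFSE(oct) − CFSE(tet) = -66 − (-44) = -22 kJ/mol.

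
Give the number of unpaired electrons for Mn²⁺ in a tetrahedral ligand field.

5

Group 7 minus oxidation state +2 gives a d⁵ configuration for Mn²⁺.
With tetrahedral geometry the complex is necessarily high-spin.
Configuration: e^2 t2^3, giving 5 unpaired electrons.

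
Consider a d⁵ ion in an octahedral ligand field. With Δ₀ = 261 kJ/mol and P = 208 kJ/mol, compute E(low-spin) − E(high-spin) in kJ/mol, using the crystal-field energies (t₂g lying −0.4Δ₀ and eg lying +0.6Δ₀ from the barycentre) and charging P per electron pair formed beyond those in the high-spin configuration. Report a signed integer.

-106

In the high-spin limit (t₂g³ eg²) the orbital term is 0.0Δ₀ = 0 kJ/mol, with no excess pairing.
Low-spin: t₂g⁵ eg⁰, orbital CFSE = -2.0Δ₀ = -522 kJ/mol; plus 2 excess pairs × P = +416 kJ/mol; total -106 kJ/mol.
E(LS) − E(HS) = -106 − (0) = -106 kJ/mol.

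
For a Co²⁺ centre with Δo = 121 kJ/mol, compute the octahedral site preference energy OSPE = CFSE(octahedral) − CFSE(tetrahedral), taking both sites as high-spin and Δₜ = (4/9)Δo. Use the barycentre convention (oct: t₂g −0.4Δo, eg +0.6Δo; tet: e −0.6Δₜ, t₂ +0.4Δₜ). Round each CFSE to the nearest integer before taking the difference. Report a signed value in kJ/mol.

-32

Co is in group 9, so Co²⁺ is d⁷ (9 − 2 = 7).
Octahedral high-spin t₂g⁵ eg²: CFSE = -0.8 × 121 = -97 kJ/mol.
Tetrahedral: e⁴ t₂³, CFSE = 4(−0.6) + 3(+0.4) = -1.2Δₜ = -1.2 × (4/9) × 121 = -65 kJ/mol.
OSPE = CFSE(oct) − CFSE(tet) = -97 − (-65) = -32 kJ/mol.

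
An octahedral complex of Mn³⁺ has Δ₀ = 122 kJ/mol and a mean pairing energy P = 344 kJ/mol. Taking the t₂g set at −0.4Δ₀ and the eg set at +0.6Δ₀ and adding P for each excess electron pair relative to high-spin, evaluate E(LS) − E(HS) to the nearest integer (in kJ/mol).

Mn is in group 7, so Mn³⁺ is d⁴ (7 − 3 = 4).
High-spin: t₂g³ eg¹, CFSE = -0.6Δ₀ = -73 kJ/mol.
Low-spin: t₂g⁴ eg⁰, orbital CFSE = -1.6Δ₀ = -195 kJ/mol; plus 1 excess pair × P = +344 kJ/mol; total 149 kJ/mol.
The difference is 149 − (-73) = 222 kJ/mol, so high-spin lies lower.

222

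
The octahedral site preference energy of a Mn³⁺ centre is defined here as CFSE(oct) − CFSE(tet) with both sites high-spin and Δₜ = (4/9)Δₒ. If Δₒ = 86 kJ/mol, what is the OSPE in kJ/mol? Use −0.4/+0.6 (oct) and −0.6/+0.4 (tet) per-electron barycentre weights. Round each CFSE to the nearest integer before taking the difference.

-37

Group 7 minus oxidation state +3 gives a d⁴ configuration for Mn³⁺.
Octahedral (high-spin): t₂g³ eg¹, CFSE = 3(−0.4) + 1(+0.6) = -0.6Δₒ = -0.6 × 86 = -52 kJ/mol.
Tetrahedral e² t₂² gives -0.4Δₜ = -0.4 × (4/9) × 86 = -15 kJ/mol.
OSPE = CFSE(oct) − CFSE(tet) = -52 − (-15) = -37 kJ/mol.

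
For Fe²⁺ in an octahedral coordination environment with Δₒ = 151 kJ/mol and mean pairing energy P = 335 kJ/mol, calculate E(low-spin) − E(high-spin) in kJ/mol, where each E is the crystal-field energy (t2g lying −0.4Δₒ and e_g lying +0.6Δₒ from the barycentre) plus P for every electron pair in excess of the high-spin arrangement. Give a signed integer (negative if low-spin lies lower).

368

Group 8 minus oxidation state +2 gives a d⁶ configuration for Fe²⁺.
High-spin: t2g^4 e_g^2, CFSE = -0.4Δₒ = -60 kJ/mol.
Low-spin t2g^6 e_g^0 gives -2.4Δₒ = -362 kJ/mol, but forming 2 extra pairs costs 2P = 670 kJ/mol, so E(LS) = -362 + 670 = 308 kJ/mol.
E(LS) − E(HS) = 308 − (-60) = 368 kJ/mol.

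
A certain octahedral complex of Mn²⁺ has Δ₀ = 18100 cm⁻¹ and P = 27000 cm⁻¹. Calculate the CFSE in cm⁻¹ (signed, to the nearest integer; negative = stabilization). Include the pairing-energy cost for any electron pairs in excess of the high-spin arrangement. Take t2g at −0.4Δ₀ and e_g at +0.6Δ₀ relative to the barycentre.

Mn is in group 7, so Mn²⁺ is d⁵ (7 − 2 = 5).
Since Δ₀ = 18100 cm⁻¹ < P = 27000 cm⁻¹, the complex adopts the high-spin configuration.
That gives t2g^3 e_g^2.
Orbital CFSE = 0.0Δ₀ = 0.0 × 18100 = 0 cm⁻¹.
High-spin has no excess pairs, so no pairing correction applies.

0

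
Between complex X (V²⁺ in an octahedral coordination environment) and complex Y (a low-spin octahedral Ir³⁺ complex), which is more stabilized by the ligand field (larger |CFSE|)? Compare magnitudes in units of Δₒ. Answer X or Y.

Y

X: V is in group 5, so V²⁺ is d³ (5 − 2 = 3); For octahedral d³ the high- and low-spin configurations coincide; t2g^3 e_g^0, CFSE = -1.2Δₒ.
Y: Ir³⁺: group 9, so d-count = 9 − 3 = 6; t₂g⁶ eg⁰, CFSE = -2.4Δₒ.
So Y has the larger |CFSE|.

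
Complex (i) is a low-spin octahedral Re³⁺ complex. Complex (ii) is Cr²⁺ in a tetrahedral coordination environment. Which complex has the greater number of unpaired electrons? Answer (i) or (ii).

(i): Group 7 minus oxidation state +3 gives a d⁴ configuration for Re³⁺; t₂g⁴ eg⁰ → 2 unpaired.
(ii): Cr²⁺: group 6, so d-count = 6 − 2 = 4; With tetrahedral geometry the complex is necessarily high-spin; e² t₂² → 4 unpaired.
So (ii) has more unpaired electrons.

(ii)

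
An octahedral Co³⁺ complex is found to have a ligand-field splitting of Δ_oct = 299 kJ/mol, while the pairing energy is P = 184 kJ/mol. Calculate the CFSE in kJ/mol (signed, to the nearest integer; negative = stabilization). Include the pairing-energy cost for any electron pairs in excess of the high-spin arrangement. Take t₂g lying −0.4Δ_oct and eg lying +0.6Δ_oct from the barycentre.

-350

Co sits in group 9; removing 3 electrons leaves Co³⁺ with 9 − 3 = 6 d electrons.
Since Δ_oct = 299 kJ/mol > P = 184 kJ/mol, the complex adopts the low-spin configuration.
That gives t₂g⁶ eg⁰.
Orbital CFSE = -2.4Δ_oct = -2.4 × 299 = -718 kJ/mol.
Excess pairs vs high-spin: 3 − 1 = 2; pairing cost = +368 kJ/mol.
Net CFSE = -718 + 368 = -350 kJ/mol.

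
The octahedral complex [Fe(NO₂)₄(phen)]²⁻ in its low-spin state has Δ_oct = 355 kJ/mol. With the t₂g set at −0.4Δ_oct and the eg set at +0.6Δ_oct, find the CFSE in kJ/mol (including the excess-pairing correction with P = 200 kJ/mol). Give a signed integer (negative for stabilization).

Ligand charges: 4×(-1) from NO₂⁻ and 1×(+0) from phen sum to -4; with overall charge -2, Fe is +2.
Fe is in group 8, so Fe²⁺ is d⁶ (8 − 2 = 6).
Electron filling gives t₂g⁶ eg⁰.
The orbital stabilization is -2.4Δ_oct = -2.4 × 355 = -852 kJ/mol.
High-spin d⁶ would be t₂g⁴ eg² with 1 pair; low-spin has 3, so 2 excess pairs cost +2P = +400 kJ/mol.
Net CFSE = -852 + 400 = -452 kJ/mol.

-452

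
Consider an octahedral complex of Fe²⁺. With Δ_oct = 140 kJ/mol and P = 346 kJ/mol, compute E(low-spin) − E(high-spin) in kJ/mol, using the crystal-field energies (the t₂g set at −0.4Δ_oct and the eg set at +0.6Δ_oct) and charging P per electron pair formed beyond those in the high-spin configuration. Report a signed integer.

412

Group 8 minus oxidation state +2 gives a d⁶ configuration for Fe²⁺.
High-spin d⁶ fills as t₂g⁴ eg² with CFSE 4(−0.4) + 2(+0.6) = -0.4Δ_oct = -56 kJ/mol.
For low-spin the configuration is t₂g⁶ eg⁰: orbital energy -2.4 × 140 = -336 kJ/mol, and 2 additional pairs relative to high-spin add 692 kJ/mol, giving 356 kJ/mol.
Thus E(LS) − E(HS) = 412 kJ/mol.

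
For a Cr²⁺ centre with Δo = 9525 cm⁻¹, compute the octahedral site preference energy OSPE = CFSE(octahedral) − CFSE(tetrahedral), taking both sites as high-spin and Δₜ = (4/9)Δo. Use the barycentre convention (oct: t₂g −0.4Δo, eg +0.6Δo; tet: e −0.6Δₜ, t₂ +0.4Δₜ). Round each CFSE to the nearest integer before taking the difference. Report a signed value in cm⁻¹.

-4022

Group 6 minus oxidation state +2 gives a d⁴ configuration for Cr²⁺.
Octahedral (high-spin): t₂g³ eg¹, CFSE = 3(−0.4) + 1(+0.6) = -0.6Δo = -0.6 × 9525 = -5715 cm⁻¹.
Tetrahedral e² t₂² gives -0.4Δₜ = -0.4 × (4/9) × 9525 = -1693 cm⁻¹.
OSPE = CFSE(oct) − CFSE(tet) = -5715 − (-1693) = -4022 cm⁻¹.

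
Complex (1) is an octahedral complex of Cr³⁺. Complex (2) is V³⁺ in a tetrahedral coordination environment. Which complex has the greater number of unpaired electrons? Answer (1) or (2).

(1)

(1): Group 6 minus oxidation state +3 gives a d³ configuration for Cr³⁺; t2g^3 e_g^0 → 3 unpaired.
(2): Group 5 minus oxidation state +3 gives a d² configuration for V³⁺; With tetrahedral geometry the complex is necessarily high-spin; e^2 t2^0 → 2 unpaired.
So (1) has more unpaired electrons.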